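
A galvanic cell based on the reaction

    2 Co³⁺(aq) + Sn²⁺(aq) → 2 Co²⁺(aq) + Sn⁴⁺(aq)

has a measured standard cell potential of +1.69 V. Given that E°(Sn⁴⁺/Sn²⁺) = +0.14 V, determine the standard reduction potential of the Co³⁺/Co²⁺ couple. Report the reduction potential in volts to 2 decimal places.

In the reaction as written the Co³⁺/Co²⁺ couple is reduced (cathode) and Sn⁴⁺/Sn²⁺ is oxidized (anode), so E°cell = E°(Co³⁺/Co²⁺) − E°(Sn⁴⁺/Sn²⁺).
E°(Co³⁺/Co²⁺) = E°cell + E°(anode) = +1.69 + (+0.14) = +1.83 V.

+1.83 V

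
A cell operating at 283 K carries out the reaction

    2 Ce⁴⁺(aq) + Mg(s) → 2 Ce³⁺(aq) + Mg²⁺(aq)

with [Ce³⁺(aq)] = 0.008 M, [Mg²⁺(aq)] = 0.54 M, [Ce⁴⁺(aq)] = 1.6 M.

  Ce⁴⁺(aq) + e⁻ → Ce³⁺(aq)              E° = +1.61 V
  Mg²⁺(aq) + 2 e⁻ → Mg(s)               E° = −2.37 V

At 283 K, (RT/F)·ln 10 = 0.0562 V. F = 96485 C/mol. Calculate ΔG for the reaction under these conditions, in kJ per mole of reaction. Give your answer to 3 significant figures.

The standard cell potential is +1.61 − (−2.37) = +3.98 V, with n = 2 electrons in the balanced equation.
Q = ([Ce³⁺(aq)]^2·[Mg²⁺(aq)]) / [Ce⁴⁺(aq)]^2 = 1.35×10^−5, so log Q = −4.870 and E = +3.98 − (0.0562/2)(−4.870) = +4.1168 V.
Finally ΔG = −nFE = −(2)(96485 C/mol)(+4.1168 V) = −794 kJ/mol.

−794 kJ/mol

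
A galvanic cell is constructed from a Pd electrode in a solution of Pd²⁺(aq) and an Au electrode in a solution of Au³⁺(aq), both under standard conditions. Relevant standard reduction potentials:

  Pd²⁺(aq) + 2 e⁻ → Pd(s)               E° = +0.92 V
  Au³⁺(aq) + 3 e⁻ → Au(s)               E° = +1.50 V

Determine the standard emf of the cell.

+0.58 V

The Au³⁺/Au couple has the higher E°, so Au ion is reduced (cathode) and Pd is oxidized (anode).
E°cell = E°(cathode) − E°(anode) = +1.50 − (+0.92) = +0.58 V.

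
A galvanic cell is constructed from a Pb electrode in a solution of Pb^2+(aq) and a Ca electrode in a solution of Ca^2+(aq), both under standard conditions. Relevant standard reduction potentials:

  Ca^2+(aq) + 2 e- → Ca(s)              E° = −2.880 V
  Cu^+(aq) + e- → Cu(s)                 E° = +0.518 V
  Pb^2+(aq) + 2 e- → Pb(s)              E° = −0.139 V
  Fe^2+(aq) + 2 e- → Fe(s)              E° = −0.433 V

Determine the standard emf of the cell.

+2.741 V

Of the two couples in this cell, the one with the more positive reduction potential is reduced at the cathode: here that is Pb²⁺/Pb (−0.139 V); Ca²⁺/Ca (−2.880 V) is the anode.
E°cell = E°(cathode) − E°(anode) = −0.139 − (−2.880) = +2.741 V.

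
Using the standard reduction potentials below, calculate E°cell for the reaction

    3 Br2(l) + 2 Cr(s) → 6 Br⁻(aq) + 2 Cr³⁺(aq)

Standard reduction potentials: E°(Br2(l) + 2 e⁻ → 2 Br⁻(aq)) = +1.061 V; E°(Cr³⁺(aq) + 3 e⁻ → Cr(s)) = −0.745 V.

In the reaction as written, Br2(l) is reduced (cathode) and Cr³⁺(aq) is produced by oxidation at the anode.
E°cell = E°(cathode) − E°(anode) = +1.061 − (−0.745) = +1.806 V.

+1.806 V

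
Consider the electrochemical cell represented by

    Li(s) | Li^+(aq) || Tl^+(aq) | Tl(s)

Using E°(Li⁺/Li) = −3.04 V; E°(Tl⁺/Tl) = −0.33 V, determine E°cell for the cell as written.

By convention the left-hand electrode in cell notation is the anode (oxidation) and the right-hand electrode is the cathode (reduction).
E°cell = E°(right) − E°(left) = −0.33 − (−3.04) = +2.71 V.

+2.71 V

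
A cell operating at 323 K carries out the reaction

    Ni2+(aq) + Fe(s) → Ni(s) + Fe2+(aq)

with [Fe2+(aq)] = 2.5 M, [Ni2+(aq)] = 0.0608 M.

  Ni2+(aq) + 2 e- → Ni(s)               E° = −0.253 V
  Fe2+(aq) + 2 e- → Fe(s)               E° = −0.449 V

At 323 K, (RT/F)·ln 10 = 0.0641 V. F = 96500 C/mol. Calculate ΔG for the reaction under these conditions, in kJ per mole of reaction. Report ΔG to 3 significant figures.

With Ni²⁺/Ni reduced at the cathode, E°cell = −0.253 − (−0.449) = +0.196 V and n = 2.
Here Q = [Fe2+(aq)] / [Ni2+(aq)] = 41.1 (log Q = 1.614), giving E = +0.196 − (0.0641/2)·(1.614) = +0.1443 V.
Then ΔG = −nFE = −2 × 96500 × +0.1443 J/mol = −27.8 kJ/mol.

−27.8 kJ/mol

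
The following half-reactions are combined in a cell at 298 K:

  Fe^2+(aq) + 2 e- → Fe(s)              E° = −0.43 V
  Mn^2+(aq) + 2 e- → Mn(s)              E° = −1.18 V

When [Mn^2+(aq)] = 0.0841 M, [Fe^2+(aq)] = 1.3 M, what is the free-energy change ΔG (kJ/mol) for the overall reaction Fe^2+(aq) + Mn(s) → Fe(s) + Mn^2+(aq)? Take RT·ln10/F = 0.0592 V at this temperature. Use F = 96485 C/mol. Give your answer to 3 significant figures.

With Fe²⁺/Fe reduced at the cathode, E°cell = −0.43 − (−1.18) = +0.75 V and n = 2.
The reaction quotient is [Mn^2+(aq)] / [Fe^2+(aq)] = 0.0647; by Nernst, E = +0.75 − (0.0592/2)(−1.189) = +0.7852 V.
Then ΔG = −nFE = −2 × 96485 × +0.7852 J/mol = −152 kJ/mol.

−152 kJ/mol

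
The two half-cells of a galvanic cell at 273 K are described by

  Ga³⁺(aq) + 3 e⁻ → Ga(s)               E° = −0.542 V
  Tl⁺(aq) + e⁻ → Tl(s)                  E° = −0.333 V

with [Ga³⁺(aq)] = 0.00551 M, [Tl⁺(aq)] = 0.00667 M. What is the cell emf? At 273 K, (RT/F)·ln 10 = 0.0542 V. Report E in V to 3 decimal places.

+0.132 V

Tl⁺/Tl is reduced (cathode, E° = −0.333 V) and Ga³⁺/Ga is oxidized (anode).
E°cell = E°cat − E°an = −0.333 − (−0.542) = +0.209 V; n = 3.
Balancing gives 3 Tl⁺(aq) + Ga(s) → 3 Tl(s) + Ga³⁺(aq); hence Q = [Ga³⁺(aq)] / [Tl⁺(aq)]^3 = 1.86×10^4 (log Q = 4.269).
By the Nernst equation, E = +0.209 − (0.0542/3)·(4.269) = +0.132 V.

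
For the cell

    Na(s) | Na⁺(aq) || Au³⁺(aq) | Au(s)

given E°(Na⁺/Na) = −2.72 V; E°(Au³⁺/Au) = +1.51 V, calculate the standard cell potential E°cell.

By convention the left-hand electrode in cell notation is the anode (oxidation) and the right-hand electrode is the cathode (reduction).
E°cell = E°(right) − E°(left) = +1.51 − (−2.72) = +4.23 V.

+4.23 V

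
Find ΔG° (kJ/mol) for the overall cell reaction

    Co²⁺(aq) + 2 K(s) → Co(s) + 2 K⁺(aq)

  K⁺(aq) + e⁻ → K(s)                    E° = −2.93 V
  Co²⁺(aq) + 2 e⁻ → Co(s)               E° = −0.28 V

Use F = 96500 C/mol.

−511 kJ/mol

In the reaction as written Co²⁺(aq) is reduced, so the Co²⁺/Co couple is the cathode and K⁺/K is the anode.
E°cell = −0.28 − (−2.93) = +2.65 V; balancing electrons gives n = 2.
ΔG° = −nFE°cell = −(2)(96500)(+2.65) J/mol = −511 kJ/mol.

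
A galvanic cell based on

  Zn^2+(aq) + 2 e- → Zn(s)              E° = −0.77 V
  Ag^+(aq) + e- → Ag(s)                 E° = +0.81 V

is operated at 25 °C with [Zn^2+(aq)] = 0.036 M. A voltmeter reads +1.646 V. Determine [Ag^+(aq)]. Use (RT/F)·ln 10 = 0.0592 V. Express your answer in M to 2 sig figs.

The Ag⁺/Ag couple has the larger reduction potential, so it is the cathode: E°cell = +0.81 − (−0.77) = +1.58 V and n = 2.
Rearranging E = E° − (0.0592/n)·log Q gives log Q = 2(+1.58 − (+1.646))/0.0592 = −2.230.
Balancing electrons gives 2 Ag^+(aq) + Zn(s) → 2 Ag(s) + Zn^2+(aq); thus Q = [Zn^2+(aq)] / [Ag^+(aq)]^2.
Substituting the known concentrations and solving, log [Ag^+(aq)] = 0.393 and [Ag^+(aq)] = 2.5 M.

2.5 M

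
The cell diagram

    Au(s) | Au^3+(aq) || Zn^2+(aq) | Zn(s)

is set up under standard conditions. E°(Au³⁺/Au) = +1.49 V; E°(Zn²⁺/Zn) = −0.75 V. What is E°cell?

−2.24 V

By convention the left-hand electrode in cell notation is the anode (oxidation) and the right-hand electrode is the cathode (reduction).
E°cell = E°(right) − E°(left) = −0.75 − (+1.49) = −2.24 V.
The negative sign shows that, as written, the cell would require an external voltage to drive the reaction.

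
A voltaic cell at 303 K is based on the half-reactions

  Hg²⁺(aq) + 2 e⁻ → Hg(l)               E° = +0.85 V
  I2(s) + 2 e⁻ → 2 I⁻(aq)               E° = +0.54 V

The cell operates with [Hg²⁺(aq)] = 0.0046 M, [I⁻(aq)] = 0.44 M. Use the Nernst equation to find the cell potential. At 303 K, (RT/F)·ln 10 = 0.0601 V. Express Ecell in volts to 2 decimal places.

The Hg²⁺/Hg couple has the more positive E°, so it is the cathode; I₂/I⁻ is the anode.
The standard potential is +0.85 − (+0.54) = +0.31 V and the balanced reaction transfers n = 2 electrons.
Balancing gives Hg²⁺(aq) + 2 I⁻(aq) → Hg(l) + I2(s); hence Q = 1 / ([Hg²⁺(aq)]·[I⁻(aq)]^2) = 1.12×10^3 (log Q = 3.050).
By the Nernst equation, E = +0.31 − (0.0601/2)·(3.050) = +0.22 V.

+0.22 V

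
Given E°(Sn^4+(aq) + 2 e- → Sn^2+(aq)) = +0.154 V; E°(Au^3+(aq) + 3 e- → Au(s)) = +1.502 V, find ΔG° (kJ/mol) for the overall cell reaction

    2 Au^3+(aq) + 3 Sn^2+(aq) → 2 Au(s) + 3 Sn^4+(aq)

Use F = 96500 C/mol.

In the reaction as written Au^3+(aq) is reduced, so the Au³⁺/Au couple is the cathode and Sn⁴⁺/Sn²⁺ is the anode.
E°cell = +1.502 − (+0.154) = +1.348 V; balancing electrons gives n = 6.
ΔG° = −nFE°cell = −(6)(96500)(+1.348) J/mol = −780 kJ/mol.

−780 kJ/mol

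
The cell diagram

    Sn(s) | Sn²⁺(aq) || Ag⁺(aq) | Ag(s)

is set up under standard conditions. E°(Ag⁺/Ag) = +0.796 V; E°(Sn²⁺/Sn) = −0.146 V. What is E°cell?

By convention the left-hand electrode in cell notation is the anode (oxidation) and the right-hand electrode is the cathode (reduction).
E°cell = E°(right) − E°(left) = +0.796 − (−0.146) = +0.942 V.

+0.942 V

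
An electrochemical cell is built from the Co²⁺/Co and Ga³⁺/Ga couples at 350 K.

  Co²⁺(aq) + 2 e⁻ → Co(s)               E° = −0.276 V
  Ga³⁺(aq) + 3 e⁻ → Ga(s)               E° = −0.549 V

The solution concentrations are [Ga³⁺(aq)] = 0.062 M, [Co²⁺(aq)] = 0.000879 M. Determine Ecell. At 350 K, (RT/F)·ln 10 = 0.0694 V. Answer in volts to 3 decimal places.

Since E°(Co²⁺/Co) > E°(Ga³⁺/Ga), Co²⁺/Co serves as the cathode.
E°cell = E°cat − E°an = −0.276 − (−0.549) = +0.273 V; n = 6.
The balanced reaction is 3 Co²⁺(aq) + 2 Ga(s) → 3 Co(s) + 2 Ga³⁺(aq), so Q = [Ga³⁺(aq)]^2 / [Co²⁺(aq)]^3 = 5.66×10^6 and log Q = 6.753.
E = E° − (0.0694/n)·log Q = +0.273 − (0.0694/6)(6.753) = +0.195 V.

+0.195 V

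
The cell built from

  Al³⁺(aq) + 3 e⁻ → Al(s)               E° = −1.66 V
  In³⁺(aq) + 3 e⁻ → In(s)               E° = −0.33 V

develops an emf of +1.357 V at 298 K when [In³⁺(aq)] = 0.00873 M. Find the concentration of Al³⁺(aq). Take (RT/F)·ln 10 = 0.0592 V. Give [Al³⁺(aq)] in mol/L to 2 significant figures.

In³⁺/In is the cathode (higher E°); E°cell = −0.33 − (−1.66) = +1.33 V with n = 3.
Since E = E° − (0.0592/n)·log Q, log Q = n(E° − E)/0.0592 = −1.368.
Balancing electrons gives In³⁺(aq) + Al(s) → In(s) + Al³⁺(aq); thus Q = [Al³⁺(aq)] / [In³⁺(aq)].
Substituting the known concentrations and solving, log [Al³⁺(aq)] = −3.427 and [Al³⁺(aq)] = 0.00037 M.

0.00037 M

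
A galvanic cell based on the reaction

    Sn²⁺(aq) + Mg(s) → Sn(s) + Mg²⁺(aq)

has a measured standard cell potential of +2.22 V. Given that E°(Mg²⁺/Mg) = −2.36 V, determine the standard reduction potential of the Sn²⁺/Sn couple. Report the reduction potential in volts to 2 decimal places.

In the reaction as written the Sn²⁺/Sn couple is reduced (cathode) and Mg²⁺/Mg is oxidized (anode), so E°cell = E°(Sn²⁺/Sn) − E°(Mg²⁺/Mg).
E°(Sn²⁺/Sn) = E°cell + E°(anode) = +2.22 + (−2.36) = −0.14 V.

−0.14 V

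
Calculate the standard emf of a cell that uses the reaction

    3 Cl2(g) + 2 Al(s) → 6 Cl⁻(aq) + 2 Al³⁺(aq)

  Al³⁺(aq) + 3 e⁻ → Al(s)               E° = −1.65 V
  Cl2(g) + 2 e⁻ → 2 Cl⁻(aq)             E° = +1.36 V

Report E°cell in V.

+3.01 V

In the reaction as written, Cl2(g) is reduced (cathode) and Al³⁺(aq) is produced by oxidation at the anode.
E°cell = E°(cathode) − E°(anode) = +1.36 − (−1.65) = +3.01 V.
The positive value indicates the reaction is spontaneous as written.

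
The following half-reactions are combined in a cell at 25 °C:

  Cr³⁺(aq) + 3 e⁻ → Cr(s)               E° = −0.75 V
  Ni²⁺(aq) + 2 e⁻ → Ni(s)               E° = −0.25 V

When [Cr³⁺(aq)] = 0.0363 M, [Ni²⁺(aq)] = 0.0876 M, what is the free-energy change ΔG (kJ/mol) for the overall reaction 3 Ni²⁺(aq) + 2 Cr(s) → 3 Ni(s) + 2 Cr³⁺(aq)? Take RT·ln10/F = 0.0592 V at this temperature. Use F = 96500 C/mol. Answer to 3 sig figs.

E°cell = −0.25 − (−0.75) = +0.50 V; the balanced reaction transfers n = 6 electrons.
Here Q = [Cr³⁺(aq)]^2 / [Ni²⁺(aq)]^3 = 1.96 (log Q = 0.292), giving E = +0.50 − (0.0592/6)·(0.292) = +0.4971 V.
ΔG = −nFE = −(6)(96500)(+0.4971) J/mol = −288 kJ/mol.

−288 kJ/mol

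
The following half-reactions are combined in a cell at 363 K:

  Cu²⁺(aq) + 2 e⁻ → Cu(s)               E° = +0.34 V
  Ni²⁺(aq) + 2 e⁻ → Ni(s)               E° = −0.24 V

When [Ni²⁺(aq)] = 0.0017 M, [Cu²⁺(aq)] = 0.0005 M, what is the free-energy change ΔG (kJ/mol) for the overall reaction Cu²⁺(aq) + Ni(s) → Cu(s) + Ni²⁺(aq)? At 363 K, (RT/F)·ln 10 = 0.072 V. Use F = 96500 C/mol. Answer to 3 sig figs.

With Cu²⁺/Cu reduced at the cathode, E°cell = +0.34 − (−0.24) = +0.58 V and n = 2.
Q = [Ni²⁺(aq)] / [Cu²⁺(aq)] = 3.4, so log Q = 0.531 and E = +0.58 − (0.072/2)(0.531) = +0.5609 V.
ΔG = −nFE = −(2)(96500)(+0.5609) J/mol = −108 kJ/mol.

−108 kJ/mol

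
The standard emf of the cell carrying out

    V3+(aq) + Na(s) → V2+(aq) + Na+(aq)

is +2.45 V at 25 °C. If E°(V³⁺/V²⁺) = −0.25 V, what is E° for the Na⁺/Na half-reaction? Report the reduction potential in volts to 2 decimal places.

−2.70 V

In the reaction as written the V³⁺/V²⁺ couple is reduced (cathode) and Na⁺/Na is oxidized (anode), so E°cell = E°(V³⁺/V²⁺) − E°(Na⁺/Na).
E°(Na⁺/Na) = E°(cathode) − E°cell = −0.25 − (+2.45) = −2.70 V.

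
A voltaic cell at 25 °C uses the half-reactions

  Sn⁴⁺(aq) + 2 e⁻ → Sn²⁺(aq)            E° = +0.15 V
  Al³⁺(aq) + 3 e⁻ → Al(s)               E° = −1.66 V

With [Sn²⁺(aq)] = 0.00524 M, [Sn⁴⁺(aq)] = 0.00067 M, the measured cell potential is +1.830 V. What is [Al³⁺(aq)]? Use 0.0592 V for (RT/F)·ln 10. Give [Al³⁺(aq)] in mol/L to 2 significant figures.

0.0044 M

The Sn⁴⁺/Sn²⁺ couple has the larger reduction potential, so it is the cathode: E°cell = +0.15 − (−1.66) = +1.81 V and n = 6.
Rearranging E = E° − (0.0592/n)·log Q gives log Q = 6(+1.81 − (+1.830))/0.0592 = −2.027.
The balanced reaction is 3 Sn⁴⁺(aq) + 2 Al(s) → 3 Sn²⁺(aq) + 2 Al³⁺(aq), so Q = ([Sn²⁺(aq)]^3·[Al³⁺(aq)]^2) / [Sn⁴⁺(aq)]^3.
Isolating [Al³⁺(aq)] in Q = 10^{−2.027} yields log [Al³⁺(aq)] = −2.353, i.e. 0.0044 M.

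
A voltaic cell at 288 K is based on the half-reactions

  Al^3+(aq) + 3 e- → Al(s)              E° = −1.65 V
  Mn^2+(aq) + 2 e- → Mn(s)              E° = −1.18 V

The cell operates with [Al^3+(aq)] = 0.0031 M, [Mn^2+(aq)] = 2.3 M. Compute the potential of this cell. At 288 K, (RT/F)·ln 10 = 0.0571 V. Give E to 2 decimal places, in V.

Since E°(Mn²⁺/Mn) > E°(Al³⁺/Al), Mn²⁺/Mn serves as the cathode.
E°cell = −1.18 − (−1.65) = +0.47 V, with n = 6 electrons transferred.
The balanced reaction is 3 Mn^2+(aq) + 2 Al(s) → 3 Mn(s) + 2 Al^3+(aq), so Q = [Al^3+(aq)]^2 / [Mn^2+(aq)]^3 = 7.9×10^−7 and log Q = −6.102.
By the Nernst equation, E = +0.47 − (0.0571/6)·(−6.102) = +0.53 V.

+0.53 V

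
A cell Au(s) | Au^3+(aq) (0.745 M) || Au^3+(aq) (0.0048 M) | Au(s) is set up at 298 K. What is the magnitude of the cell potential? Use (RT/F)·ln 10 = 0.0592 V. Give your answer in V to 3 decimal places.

0.043 V

For a concentration cell E°cell = 0, since both electrodes use the same couple.
The compartment with the higher Au^3+(aq) concentration (0.745 M) acts as the cathode; ions are reduced there and produced at the dilute (0.0048 M) anode.
With n = 3, Ecell = −(0.0592/3)·log([dilute]/[conc]) = −(0.0592/3)·log(0.0048/0.745) = +0.043 V.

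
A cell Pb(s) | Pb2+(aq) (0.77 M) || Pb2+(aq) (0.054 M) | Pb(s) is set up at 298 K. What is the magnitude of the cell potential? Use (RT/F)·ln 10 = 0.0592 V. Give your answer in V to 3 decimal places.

For a concentration cell E°cell = 0, since both electrodes use the same couple.
The compartment with the higher Pb2+(aq) concentration (0.77 M) acts as the cathode; ions are reduced there and produced at the dilute (0.054 M) anode.
With n = 2, Ecell = −(0.0592/2)·log([dilute]/[conc]) = −(0.0592/2)·log(0.054/0.77) = +0.034 V.

0.034 V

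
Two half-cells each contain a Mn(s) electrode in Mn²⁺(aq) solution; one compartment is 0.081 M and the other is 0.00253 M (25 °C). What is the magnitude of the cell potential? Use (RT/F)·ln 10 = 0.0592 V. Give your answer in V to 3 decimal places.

0.045 V

For a concentration cell E°cell = 0, since both electrodes use the same couple.
The compartment with the higher Mn²⁺(aq) concentration (0.081 M) acts as the cathode; ions are reduced there and produced at the dilute (0.00253 M) anode.
With n = 2, Ecell = −(0.0592/2)·log([dilute]/[conc]) = −(0.0592/2)·log(0.00253/0.081) = +0.045 V.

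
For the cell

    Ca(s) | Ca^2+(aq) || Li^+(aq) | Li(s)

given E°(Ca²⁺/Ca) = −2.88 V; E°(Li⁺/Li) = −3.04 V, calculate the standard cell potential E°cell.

By convention the left-hand electrode in cell notation is the anode (oxidation) and the right-hand electrode is the cathode (reduction).
E°cell = E°(right) − E°(left) = −3.04 − (−2.88) = −0.16 V.
The negative sign shows that, as written, the cell would require an external voltage to drive the reaction.

−0.16 V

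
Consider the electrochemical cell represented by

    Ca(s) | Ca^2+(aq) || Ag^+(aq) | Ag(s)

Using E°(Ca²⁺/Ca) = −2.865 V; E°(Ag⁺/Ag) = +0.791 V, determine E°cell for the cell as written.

+3.656 V

By convention the left-hand electrode in cell notation is the anode (oxidation) and the right-hand electrode is the cathode (reduction).
E°cell = E°(right) − E°(left) = +0.791 − (−2.865) = +3.656 V.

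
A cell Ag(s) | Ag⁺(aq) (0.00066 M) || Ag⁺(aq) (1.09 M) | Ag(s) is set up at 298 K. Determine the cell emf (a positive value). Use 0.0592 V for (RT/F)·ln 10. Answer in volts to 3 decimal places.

0.190 V

For a concentration cell E°cell = 0, since both electrodes use the same couple.
The compartment with the higher Ag⁺(aq) concentration (1.09 M) acts as the cathode; ions are reduced there and produced at the dilute (0.00066 M) anode.
With n = 1, Ecell = −(0.0592/1)·log([dilute]/[conc]) = −(0.0592/1)·log(0.00066/1.09) = +0.190 V.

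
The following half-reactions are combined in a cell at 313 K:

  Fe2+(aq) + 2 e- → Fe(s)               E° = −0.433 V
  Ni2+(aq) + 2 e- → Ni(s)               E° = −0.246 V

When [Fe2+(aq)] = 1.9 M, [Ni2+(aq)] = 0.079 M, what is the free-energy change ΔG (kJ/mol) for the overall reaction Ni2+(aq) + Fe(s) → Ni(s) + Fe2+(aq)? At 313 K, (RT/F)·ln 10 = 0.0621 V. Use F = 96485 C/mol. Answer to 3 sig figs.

With Ni²⁺/Ni reduced at the cathode, E°cell = −0.246 − (−0.433) = +0.187 V and n = 2.
The reaction quotient is [Fe2+(aq)] / [Ni2+(aq)] = 24.1; by Nernst, E = +0.187 − (0.0621/2)(1.381) = +0.1441 V.
Then ΔG = −nFE = −2 × 96485 × +0.1441 J/mol = −27.8 kJ/mol.

−27.8 kJ/mol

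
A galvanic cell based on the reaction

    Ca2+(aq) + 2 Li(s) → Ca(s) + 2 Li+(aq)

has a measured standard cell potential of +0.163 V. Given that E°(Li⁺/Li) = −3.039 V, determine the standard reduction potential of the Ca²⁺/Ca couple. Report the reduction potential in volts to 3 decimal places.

In the reaction as written the Ca²⁺/Ca couple is reduced (cathode) and Li⁺/Li is oxidized (anode), so E°cell = E°(Ca²⁺/Ca) − E°(Li⁺/Li).
E°(Ca²⁺/Ca) = E°cell + E°(anode) = +0.163 + (−3.039) = −2.876 V.

−2.876 V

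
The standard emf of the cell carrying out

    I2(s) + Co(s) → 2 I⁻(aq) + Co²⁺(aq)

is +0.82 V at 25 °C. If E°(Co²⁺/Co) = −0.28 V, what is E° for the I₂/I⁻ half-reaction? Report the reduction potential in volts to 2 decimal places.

In the reaction as written the I₂/I⁻ couple is reduced (cathode) and Co²⁺/Co is oxidized (anode), so E°cell = E°(I₂/I⁻) − E°(Co²⁺/Co).
E°(I₂/I⁻) = E°cell + E°(anode) = +0.82 + (−0.28) = +0.54 V.

+0.54 V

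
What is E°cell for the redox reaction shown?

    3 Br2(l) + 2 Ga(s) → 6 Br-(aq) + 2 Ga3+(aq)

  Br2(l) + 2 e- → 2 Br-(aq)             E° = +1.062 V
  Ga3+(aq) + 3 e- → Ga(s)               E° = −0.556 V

In the reaction as written, Br2(l) is reduced (cathode) and Ga3+(aq) is produced by oxidation at the anode.
E°cell = E°(cathode) − E°(anode) = +1.062 − (−0.556) = +1.618 V.

+1.618 V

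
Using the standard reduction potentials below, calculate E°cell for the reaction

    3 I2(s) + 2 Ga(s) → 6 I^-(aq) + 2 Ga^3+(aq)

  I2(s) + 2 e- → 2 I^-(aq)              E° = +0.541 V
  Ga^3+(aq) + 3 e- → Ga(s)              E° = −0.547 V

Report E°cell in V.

In the reaction as written, I2(s) is reduced (cathode) and Ga^3+(aq) is produced by oxidation at the anode.
E°cell = E°(cathode) − E°(anode) = +0.541 − (−0.547) = +1.088 V.
The positive value indicates the reaction is spontaneous as written.

+1.088 V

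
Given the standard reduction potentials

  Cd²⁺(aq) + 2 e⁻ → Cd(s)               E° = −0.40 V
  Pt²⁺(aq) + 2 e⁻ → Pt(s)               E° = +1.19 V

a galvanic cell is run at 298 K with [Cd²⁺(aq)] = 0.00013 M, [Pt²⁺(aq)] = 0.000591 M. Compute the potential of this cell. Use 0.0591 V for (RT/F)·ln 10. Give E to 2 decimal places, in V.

Pt²⁺/Pt is reduced (cathode, E° = +1.19 V) and Cd²⁺/Cd is oxidized (anode).
E°cell = E°cat − E°an = +1.19 − (−0.40) = +1.59 V; n = 2.
For the overall reaction Pt²⁺(aq) + Cd(s) → Pt(s) + Cd²⁺(aq), Q = [Cd²⁺(aq)] / [Pt²⁺(aq)] = 0.22, giving log Q = −0.658.
E = E° − (0.0591/n)·log Q = +1.59 − (0.0591/2)(−0.658) = +1.61 V.

+1.61 V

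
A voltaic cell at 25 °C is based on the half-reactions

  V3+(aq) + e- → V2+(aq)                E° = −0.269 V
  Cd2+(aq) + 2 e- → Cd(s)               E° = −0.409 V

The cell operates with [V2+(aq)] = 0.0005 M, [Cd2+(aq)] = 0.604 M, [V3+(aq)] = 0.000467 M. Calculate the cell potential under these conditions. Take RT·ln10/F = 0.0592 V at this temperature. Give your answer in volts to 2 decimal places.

V³⁺/V²⁺ is reduced (cathode, E° = −0.269 V) and Cd²⁺/Cd is oxidized (anode).
E°cell = E°cat − E°an = −0.269 − (−0.409) = +0.140 V; n = 2.
The balanced reaction is 2 V3+(aq) + Cd(s) → 2 V2+(aq) + Cd2+(aq), so Q = ([V2+(aq)]^2·[Cd2+(aq)]) / [V3+(aq)]^2 = 0.692 and log Q = −0.160.
By the Nernst equation, E = +0.140 − (0.0592/2)·(−0.160) = +0.14 V.

+0.14 V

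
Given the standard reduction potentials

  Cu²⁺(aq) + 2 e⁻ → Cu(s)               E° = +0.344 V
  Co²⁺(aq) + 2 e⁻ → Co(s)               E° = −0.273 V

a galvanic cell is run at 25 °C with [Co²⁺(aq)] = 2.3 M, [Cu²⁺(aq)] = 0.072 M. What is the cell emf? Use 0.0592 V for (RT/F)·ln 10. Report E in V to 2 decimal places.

+0.57 V

Cu²⁺/Cu is reduced (cathode, E° = +0.344 V) and Co²⁺/Co is oxidized (anode).
E°cell = +0.344 − (−0.273) = +0.617 V, with n = 2 electrons transferred.
For the overall reaction Cu²⁺(aq) + Co(s) → Cu(s) + Co²⁺(aq), Q = [Co²⁺(aq)] / [Cu²⁺(aq)] = 31.9, giving log Q = 1.504.
Applying E = E° − (RT ln10/nF)·log Q gives +0.617 − (0.0592/2)(1.504) = +0.57 V.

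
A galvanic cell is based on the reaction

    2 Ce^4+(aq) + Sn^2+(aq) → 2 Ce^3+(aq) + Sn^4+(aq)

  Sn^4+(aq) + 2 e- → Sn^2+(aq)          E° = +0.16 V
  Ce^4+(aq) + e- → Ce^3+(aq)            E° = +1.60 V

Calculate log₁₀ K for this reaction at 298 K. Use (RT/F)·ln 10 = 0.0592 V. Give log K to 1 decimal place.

The Ce⁴⁺/Ce³⁺ couple is reduced (cathode); E°cell = +1.60 − (+0.16) = +1.44 V with n = 2.
At equilibrium E = 0, so log K = nE°cell / 0.0592 = (2)(+1.44) / 0.0592 = 48.6.

log K = 48.6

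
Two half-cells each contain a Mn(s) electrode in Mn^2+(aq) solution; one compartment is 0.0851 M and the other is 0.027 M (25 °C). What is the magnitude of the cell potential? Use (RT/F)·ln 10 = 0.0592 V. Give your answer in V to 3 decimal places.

For a concentration cell E°cell = 0, since both electrodes use the same couple.
The compartment with the higher Mn^2+(aq) concentration (0.0851 M) acts as the cathode; ions are reduced there and produced at the dilute (0.027 M) anode.
With n = 2, Ecell = −(0.0592/2)·log([dilute]/[conc]) = −(0.0592/2)·log(0.027/0.0851) = +0.015 V.

0.015 V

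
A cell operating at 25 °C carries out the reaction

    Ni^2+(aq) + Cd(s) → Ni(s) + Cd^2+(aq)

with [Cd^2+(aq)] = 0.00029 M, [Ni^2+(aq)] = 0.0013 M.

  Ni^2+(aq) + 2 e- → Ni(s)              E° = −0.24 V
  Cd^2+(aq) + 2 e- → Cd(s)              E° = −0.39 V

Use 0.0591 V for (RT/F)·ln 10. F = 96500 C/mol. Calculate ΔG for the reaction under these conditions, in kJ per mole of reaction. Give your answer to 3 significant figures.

The standard cell potential is −0.24 − (−0.39) = +0.15 V, with n = 2 electrons in the balanced equation.
Q = [Cd^2+(aq)] / [Ni^2+(aq)] = 0.223, so log Q = −0.652 and E = +0.15 − (0.0591/2)(−0.652) = +0.1693 V.
Finally ΔG = −nFE = −(2)(96500 C/mol)(+0.1693 V) = −32.7 kJ/mol.

−32.7 kJ/mol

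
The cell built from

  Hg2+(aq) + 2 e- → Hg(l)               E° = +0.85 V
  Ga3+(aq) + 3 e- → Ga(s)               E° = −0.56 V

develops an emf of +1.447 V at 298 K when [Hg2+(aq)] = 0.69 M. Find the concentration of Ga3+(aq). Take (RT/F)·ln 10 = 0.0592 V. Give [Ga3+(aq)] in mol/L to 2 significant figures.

With Hg²⁺/Hg at the cathode and Ga³⁺/Ga at the anode, E°cell = +0.85 − (−0.56) = +1.41 V (n = 6).
Rearranging E = E° − (0.0592/n)·log Q gives log Q = 6(+1.41 − (+1.447))/0.0592 = −3.750.
Balancing electrons gives 3 Hg2+(aq) + 2 Ga(s) → 3 Hg(l) + 2 Ga3+(aq); thus Q = [Ga3+(aq)]^2 / [Hg2+(aq)]^3.
Solving for the unknown gives log [Ga3+(aq)] = −2.117, so [Ga3+(aq)] ≈ 0.0076 M.

0.0076 M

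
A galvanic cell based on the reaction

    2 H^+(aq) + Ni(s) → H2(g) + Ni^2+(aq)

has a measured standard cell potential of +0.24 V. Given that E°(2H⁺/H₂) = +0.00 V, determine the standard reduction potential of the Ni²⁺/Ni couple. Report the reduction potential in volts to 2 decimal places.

−0.24 V

In the reaction as written the 2H⁺/H₂ couple is reduced (cathode) and Ni²⁺/Ni is oxidized (anode), so E°cell = E°(2H⁺/H₂) − E°(Ni²⁺/Ni).
E°(Ni²⁺/Ni) = E°(cathode) − E°cell = +0.00 − (+0.24) = −0.24 V.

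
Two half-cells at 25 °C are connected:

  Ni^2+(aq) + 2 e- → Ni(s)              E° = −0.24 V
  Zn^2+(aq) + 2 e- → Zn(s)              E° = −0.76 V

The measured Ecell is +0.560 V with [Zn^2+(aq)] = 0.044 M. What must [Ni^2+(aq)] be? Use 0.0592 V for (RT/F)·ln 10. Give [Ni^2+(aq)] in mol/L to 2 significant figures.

0.99 M

Ni²⁺/Ni is the cathode (higher E°); E°cell = −0.24 − (−0.76) = +0.52 V with n = 2.
Rearranging E = E° − (0.0592/n)·log Q gives log Q = 2(+0.52 − (+0.560))/0.0592 = −1.351.
Balancing electrons gives Ni^2+(aq) + Zn(s) → Ni(s) + Zn^2+(aq); thus Q = [Zn^2+(aq)] / [Ni^2+(aq)].
Solving for the unknown gives log [Ni^2+(aq)] = −0.006, so [Ni^2+(aq)] ≈ 0.99 M.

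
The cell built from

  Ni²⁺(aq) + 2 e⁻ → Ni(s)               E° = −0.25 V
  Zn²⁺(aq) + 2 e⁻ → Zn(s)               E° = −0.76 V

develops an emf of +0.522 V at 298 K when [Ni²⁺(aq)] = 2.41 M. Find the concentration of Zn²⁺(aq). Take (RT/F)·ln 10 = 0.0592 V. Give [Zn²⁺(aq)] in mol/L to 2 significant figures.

0.95 M

With Ni²⁺/Ni at the cathode and Zn²⁺/Zn at the anode, E°cell = −0.25 − (−0.76) = +0.51 V (n = 2).
Rearranging E = E° − (0.0592/n)·log Q gives log Q = 2(+0.51 − (+0.522))/0.0592 = −0.405.
Balancing electrons gives Ni²⁺(aq) + Zn(s) → Ni(s) + Zn²⁺(aq); thus Q = [Zn²⁺(aq)] / [Ni²⁺(aq)].
Solving for the unknown gives log [Zn²⁺(aq)] = −0.023, so [Zn²⁺(aq)] ≈ 0.95 M.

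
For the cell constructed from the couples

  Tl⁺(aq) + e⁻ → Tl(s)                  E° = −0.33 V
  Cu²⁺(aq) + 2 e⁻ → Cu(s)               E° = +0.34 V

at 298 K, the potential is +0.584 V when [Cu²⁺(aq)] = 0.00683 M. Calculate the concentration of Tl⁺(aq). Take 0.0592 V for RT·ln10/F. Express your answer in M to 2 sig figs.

With Cu²⁺/Cu at the cathode and Tl⁺/Tl at the anode, E°cell = +0.34 − (−0.33) = +0.67 V (n = 2).
From the Nernst equation, log Q = n(E° − E)/0.0592 = 2·(+0.67 − (+0.584))/0.0592 = 2.905.
Balancing electrons gives Cu²⁺(aq) + 2 Tl(s) → Cu(s) + 2 Tl⁺(aq); thus Q = [Tl⁺(aq)]^2 / [Cu²⁺(aq)].
Substituting the known concentrations and solving, log [Tl⁺(aq)] = 0.370 and [Tl⁺(aq)] = 2.3 M.

2.3 M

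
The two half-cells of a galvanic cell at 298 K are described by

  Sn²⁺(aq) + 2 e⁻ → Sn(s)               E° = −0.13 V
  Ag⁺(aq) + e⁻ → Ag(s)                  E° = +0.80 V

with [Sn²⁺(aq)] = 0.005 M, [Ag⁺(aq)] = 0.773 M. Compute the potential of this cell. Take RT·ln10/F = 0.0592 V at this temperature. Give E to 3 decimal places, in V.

The Ag⁺/Ag couple has the more positive E°, so it is the cathode; Sn²⁺/Sn is the anode.
E°cell = +0.80 − (−0.13) = +0.93 V, with n = 2 electrons transferred.
Balancing gives 2 Ag⁺(aq) + Sn(s) → 2 Ag(s) + Sn²⁺(aq); hence Q = [Sn²⁺(aq)] / [Ag⁺(aq)]^2 = 0.00837 (log Q = −2.077).
By the Nernst equation, E = +0.93 − (0.0592/2)·(−2.077) = +0.991 V.

+0.991 V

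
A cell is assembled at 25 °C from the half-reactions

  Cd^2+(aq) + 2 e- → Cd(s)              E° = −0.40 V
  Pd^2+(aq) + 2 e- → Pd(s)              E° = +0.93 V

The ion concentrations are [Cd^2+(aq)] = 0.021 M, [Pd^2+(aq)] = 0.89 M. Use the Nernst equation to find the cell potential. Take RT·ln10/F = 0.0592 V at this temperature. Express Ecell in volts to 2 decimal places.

+1.38 V

Pd²⁺/Pd is reduced (cathode, E° = +0.93 V) and Cd²⁺/Cd is oxidized (anode).
E°cell = E°cat − E°an = +0.93 − (−0.40) = +1.33 V; n = 2.
Balancing gives Pd^2+(aq) + Cd(s) → Pd(s) + Cd^2+(aq); hence Q = [Cd^2+(aq)] / [Pd^2+(aq)] = 0.0236 (log Q = −1.627).
Applying E = E° − (RT ln10/nF)·log Q gives +1.33 − (0.0592/2)(−1.627) = +1.38 V.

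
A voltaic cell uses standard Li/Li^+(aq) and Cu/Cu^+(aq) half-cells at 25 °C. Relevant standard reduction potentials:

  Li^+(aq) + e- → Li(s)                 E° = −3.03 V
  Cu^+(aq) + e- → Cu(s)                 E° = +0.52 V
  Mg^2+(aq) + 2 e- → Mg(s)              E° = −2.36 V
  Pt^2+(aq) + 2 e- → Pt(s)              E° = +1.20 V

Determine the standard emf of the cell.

+3.55 V

Of the two couples in this cell, the one with the more positive reduction potential is reduced at the cathode: here that is Cu⁺/Cu (+0.52 V); Li⁺/Li (−3.03 V) is the anode.
E°cell = E°(cathode) − E°(anode) = +0.52 − (−3.03) = +3.55 V.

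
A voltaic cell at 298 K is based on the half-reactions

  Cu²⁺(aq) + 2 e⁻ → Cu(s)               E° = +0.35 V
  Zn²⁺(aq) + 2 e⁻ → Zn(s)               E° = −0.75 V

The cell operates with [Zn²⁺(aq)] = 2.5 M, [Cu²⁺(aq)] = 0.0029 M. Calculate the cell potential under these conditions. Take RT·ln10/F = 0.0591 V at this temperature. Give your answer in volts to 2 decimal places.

The Cu²⁺/Cu couple has the more positive E°, so it is the cathode; Zn²⁺/Zn is the anode.
The standard potential is +0.35 − (−0.75) = +1.10 V and the balanced reaction transfers n = 2 electrons.
Balancing gives Cu²⁺(aq) + Zn(s) → Cu(s) + Zn²⁺(aq); hence Q = [Zn²⁺(aq)] / [Cu²⁺(aq)] = 862 (log Q = 2.936).
By the Nernst equation, E = +1.10 − (0.0591/2)·(2.936) = +1.01 V.

+1.01 V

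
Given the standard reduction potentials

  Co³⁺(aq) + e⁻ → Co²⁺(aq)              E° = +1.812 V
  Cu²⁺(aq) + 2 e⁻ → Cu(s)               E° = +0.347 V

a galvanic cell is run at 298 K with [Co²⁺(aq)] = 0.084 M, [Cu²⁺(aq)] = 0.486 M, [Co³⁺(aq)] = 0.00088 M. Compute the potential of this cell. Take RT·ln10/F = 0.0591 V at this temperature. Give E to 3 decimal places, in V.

+1.357 V

Since E°(Co³⁺/Co²⁺) > E°(Cu²⁺/Cu), Co³⁺/Co²⁺ serves as the cathode.
E°cell = +1.812 − (+0.347) = +1.465 V, with n = 2 electrons transferred.
Balancing gives 2 Co³⁺(aq) + Cu(s) → 2 Co²⁺(aq) + Cu²⁺(aq); hence Q = ([Co²⁺(aq)]^2·[Cu²⁺(aq)]) / [Co³⁺(aq)]^2 = 4.43×10^3 (log Q = 3.646).
Applying E = E° − (RT ln10/nF)·log Q gives +1.465 − (0.0591/2)(3.646) = +1.357 V.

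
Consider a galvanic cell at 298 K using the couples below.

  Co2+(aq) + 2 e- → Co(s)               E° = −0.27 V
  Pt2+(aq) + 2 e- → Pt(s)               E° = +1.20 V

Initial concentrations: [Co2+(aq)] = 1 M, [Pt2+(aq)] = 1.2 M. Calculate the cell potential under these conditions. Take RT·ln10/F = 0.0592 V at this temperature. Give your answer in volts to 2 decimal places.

+1.47 V

Since E°(Pt²⁺/Pt) > E°(Co²⁺/Co), Pt²⁺/Pt serves as the cathode.
E°cell = E°cat − E°an = +1.20 − (−0.27) = +1.47 V; n = 2.
The balanced reaction is Pt2+(aq) + Co(s) → Pt(s) + Co2+(aq), so Q = [Co2+(aq)] / [Pt2+(aq)] = 0.833 and log Q = −0.079.
E = E° − (0.0592/n)·log Q = +1.47 − (0.0592/2)(−0.079) = +1.47 V.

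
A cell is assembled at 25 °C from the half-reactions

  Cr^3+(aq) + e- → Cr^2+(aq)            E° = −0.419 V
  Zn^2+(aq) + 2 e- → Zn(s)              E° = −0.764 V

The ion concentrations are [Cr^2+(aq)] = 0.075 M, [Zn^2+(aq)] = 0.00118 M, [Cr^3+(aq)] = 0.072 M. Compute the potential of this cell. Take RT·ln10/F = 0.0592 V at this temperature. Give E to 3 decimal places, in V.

+0.431 V

Since E°(Cr³⁺/Cr²⁺) > E°(Zn²⁺/Zn), Cr³⁺/Cr²⁺ serves as the cathode.
The standard potential is −0.419 − (−0.764) = +0.345 V and the balanced reaction transfers n = 2 electrons.
The balanced reaction is 2 Cr^3+(aq) + Zn(s) → 2 Cr^2+(aq) + Zn^2+(aq), so Q = ([Cr^2+(aq)]^2·[Zn^2+(aq)]) / [Cr^3+(aq)]^2 = 0.00128 and log Q = −2.893.
Applying E = E° − (RT ln10/nF)·log Q gives +0.345 − (0.0592/2)(−2.893) = +0.431 V.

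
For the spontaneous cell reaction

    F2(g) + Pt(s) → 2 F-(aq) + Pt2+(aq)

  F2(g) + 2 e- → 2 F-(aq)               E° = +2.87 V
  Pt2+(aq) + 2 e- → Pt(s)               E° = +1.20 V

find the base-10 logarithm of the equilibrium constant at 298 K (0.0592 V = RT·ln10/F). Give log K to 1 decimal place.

The F₂/F⁻ couple is reduced (cathode); E°cell = +2.87 − (+1.20) = +1.67 V with n = 2.
At equilibrium E = 0, so log K = nE°cell / 0.0592 = (2)(+1.67) / 0.0592 = 56.4.

log K = 56.4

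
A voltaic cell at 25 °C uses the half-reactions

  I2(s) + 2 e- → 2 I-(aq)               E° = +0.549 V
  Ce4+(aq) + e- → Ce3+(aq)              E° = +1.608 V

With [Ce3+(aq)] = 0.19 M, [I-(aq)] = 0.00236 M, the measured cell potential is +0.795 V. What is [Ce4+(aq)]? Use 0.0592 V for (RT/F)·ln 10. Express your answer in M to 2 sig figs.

Ce⁴⁺/Ce³⁺ is the cathode (higher E°); E°cell = +1.608 − (+0.549) = +1.059 V with n = 2.
From the Nernst equation, log Q = n(E° − E)/0.0592 = 2·(+1.059 − (+0.795))/0.0592 = 8.919.
For 2 Ce4+(aq) + 2 I-(aq) → 2 Ce3+(aq) + I2(s), the reaction quotient is Q = [Ce3+(aq)]^2 / ([Ce4+(aq)]^2·[I-(aq)]^2).
Isolating [Ce4+(aq)] in Q = 10^{8.919} yields log [Ce4+(aq)] = −2.554, i.e. 0.0028 M.

0.0028 M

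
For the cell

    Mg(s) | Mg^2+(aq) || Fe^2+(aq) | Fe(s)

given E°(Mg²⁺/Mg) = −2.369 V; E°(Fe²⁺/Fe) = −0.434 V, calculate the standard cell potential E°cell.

By convention the left-hand electrode in cell notation is the anode (oxidation) and the right-hand electrode is the cathode (reduction).
E°cell = E°(right) − E°(left) = −0.434 − (−2.369) = +1.935 V.

+1.935 V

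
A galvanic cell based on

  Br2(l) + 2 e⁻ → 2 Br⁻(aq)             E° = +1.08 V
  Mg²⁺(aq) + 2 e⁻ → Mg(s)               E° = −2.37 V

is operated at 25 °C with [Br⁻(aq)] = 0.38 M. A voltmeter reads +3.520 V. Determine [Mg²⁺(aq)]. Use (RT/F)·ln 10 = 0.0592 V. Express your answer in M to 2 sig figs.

0.030 M

The Br₂/Br⁻ couple has the larger reduction potential, so it is the cathode: E°cell = +1.08 − (−2.37) = +3.45 V and n = 2.
Since E = E° − (0.0592/n)·log Q, log Q = n(E° − E)/0.0592 = −2.365.
The balanced reaction is Br2(l) + Mg(s) → 2 Br⁻(aq) + Mg²⁺(aq), so Q = [Br⁻(aq)]^2·[Mg²⁺(aq)].
Substituting the known concentrations and solving, log [Mg²⁺(aq)] = −1.525 and [Mg²⁺(aq)] = 0.030 M.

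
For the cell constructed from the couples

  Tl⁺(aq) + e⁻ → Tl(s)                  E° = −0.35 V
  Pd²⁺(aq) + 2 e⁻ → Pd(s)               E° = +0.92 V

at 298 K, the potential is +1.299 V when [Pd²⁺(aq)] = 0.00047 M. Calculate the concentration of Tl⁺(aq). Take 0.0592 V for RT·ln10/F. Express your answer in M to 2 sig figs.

0.0070 M

Pd²⁺/Pd is the cathode (higher E°); E°cell = +0.92 − (−0.35) = +1.27 V with n = 2.
Rearranging E = E° − (0.0592/n)·log Q gives log Q = 2(+1.27 − (+1.299))/0.0592 = −0.980.
The balanced reaction is Pd²⁺(aq) + 2 Tl(s) → Pd(s) + 2 Tl⁺(aq), so Q = [Tl⁺(aq)]^2 / [Pd²⁺(aq)].
Solving for the unknown gives log [Tl⁺(aq)] = −2.154, so [Tl⁺(aq)] ≈ 0.0070 M.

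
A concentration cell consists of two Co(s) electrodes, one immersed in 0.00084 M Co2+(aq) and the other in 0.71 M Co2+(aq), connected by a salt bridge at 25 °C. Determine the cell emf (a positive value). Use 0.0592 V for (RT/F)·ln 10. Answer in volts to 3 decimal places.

0.087 V

For a concentration cell E°cell = 0, since both electrodes use the same couple.
The compartment with the higher Co2+(aq) concentration (0.71 M) acts as the cathode; ions are reduced there and produced at the dilute (0.00084 M) anode.
With n = 2, Ecell = −(0.0592/2)·log([dilute]/[conc]) = −(0.0592/2)·log(0.00084/0.71) = +0.087 V.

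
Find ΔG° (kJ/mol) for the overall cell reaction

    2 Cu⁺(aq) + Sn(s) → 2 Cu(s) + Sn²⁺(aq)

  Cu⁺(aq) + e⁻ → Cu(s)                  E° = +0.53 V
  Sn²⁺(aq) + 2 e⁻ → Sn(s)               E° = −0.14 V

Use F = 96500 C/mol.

−129 kJ/mol

In the reaction as written Cu⁺(aq) is reduced, so the Cu⁺/Cu couple is the cathode and Sn²⁺/Sn is the anode.
E°cell = +0.53 − (−0.14) = +0.67 V; balancing electrons gives n = 2.
ΔG° = −nFE°cell = −(2)(96500)(+0.67) J/mol = −129 kJ/mol.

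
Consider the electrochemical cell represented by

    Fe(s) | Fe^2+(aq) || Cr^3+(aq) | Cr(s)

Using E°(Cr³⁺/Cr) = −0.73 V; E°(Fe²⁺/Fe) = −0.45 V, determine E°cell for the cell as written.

By convention the left-hand electrode in cell notation is the anode (oxidation) and the right-hand electrode is the cathode (reduction).
E°cell = E°(right) − E°(left) = −0.73 − (−0.45) = −0.28 V.
The negative sign shows that, as written, the cell would require an external voltage to drive the reaction.

−0.28 V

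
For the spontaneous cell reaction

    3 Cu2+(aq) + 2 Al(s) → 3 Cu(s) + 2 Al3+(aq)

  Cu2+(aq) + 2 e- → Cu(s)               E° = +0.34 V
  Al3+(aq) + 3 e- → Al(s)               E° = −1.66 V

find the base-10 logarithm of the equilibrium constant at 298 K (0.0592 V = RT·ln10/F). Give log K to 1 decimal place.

log K = 202.7

The Cu²⁺/Cu couple is reduced (cathode); E°cell = +0.34 − (−1.66) = +2.00 V with n = 6.
At equilibrium E = 0, so log K = nE°cell / 0.0592 = (6)(+2.00) / 0.0592 = 202.7.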